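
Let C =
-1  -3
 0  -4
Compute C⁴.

[[1, 255], [0, 256]]

C² = [[1, 15], [0, 16]]
C³ = [[-1, -63], [0, -64]]
C⁴ = [[1, 255], [0, 256]]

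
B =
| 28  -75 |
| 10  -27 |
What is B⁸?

[[38086, -94575], [12610, -31269]]

tr B = 1 and det B = -6, so the characteristic polynomial is λ² − (1)λ + (-6) with roots -2 and 3.
Eigenvectors give P = [[5, 3], [2, 1]] with P⁻¹ = [[-1, 3], [2, -5]], and B = P·diag(-2, 3)·P⁻¹.
Then B⁸ = P·diag(256, 6561)·P⁻¹ = [[1280, 19683], [512, 6561]] · [[-1, 3], [2, -5]] = [[38086, -94575], [12610, -31269]].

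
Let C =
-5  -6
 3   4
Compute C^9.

[[-1025, -1026], [513, 514]]

tr C = -1 and det C = -2, so the characteristic polynomial is λ² − (-1)λ + (-2) with roots 1 and -2.
Eigenvectors give P = [[-1, -2], [1, 1]] with P⁻¹ = [[1, 2], [-1, -1]], and C = P·diag(1, -2)·P⁻¹.
Then C^9 = P·diag(1, -512)·P⁻¹ = [[-1, 1024], [1, -512]] · [[1, 2], [-1, -1]] = [[-1025, -1026], [513, 514]].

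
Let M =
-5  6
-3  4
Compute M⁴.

tr M = -1 and det M = -2, so the characteristic polynomial is λ² − (-1)λ + (-2) with roots 1 and -2.
Eigenvectors give P = [[-1, 2], [-1, 1]] with P⁻¹ = [[1, -2], [1, -1]], and M = P·diag(1, -2)·P⁻¹.
Then M⁴ = P·diag(1, 16)·P⁻¹ = [[-1, 32], [-1, 16]] · [[1, -2], [1, -1]] = [[31, -30], [15, -14]].

[[31, -30], [15, -14]]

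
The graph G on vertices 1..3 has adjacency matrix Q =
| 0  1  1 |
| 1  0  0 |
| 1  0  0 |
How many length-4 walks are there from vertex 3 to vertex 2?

2

The number of length-4 walks from vertex 3 to vertex 2 is entry (3,2) of Q⁴, where Q is the adjacency matrix.
Q² = [[2, 0, 0], [0, 1, 1], [0, 1, 1]]
Q³ = [[0, 2, 2], [2, 0, 0], [2, 0, 0]]
Q⁴ = [[4, 0, 0], [0, 2, 2], [0, 2, 2]]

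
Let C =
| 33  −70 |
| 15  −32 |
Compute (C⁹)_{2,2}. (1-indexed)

−121682

tr C = 1 and det C = −6, so the characteristic polynomial is λ² − (1)λ + (−6) with roots −2 and 3.
Eigenvectors give P = [[2, 7], [1, 3]] with P⁻¹ = [[−3, 7], [1, −2]], and C = P·diag(−2, 3)·P⁻¹.
Then C⁹ = P·diag(−512, 19683)·P⁻¹ = [[−1024, 137781], [−512, 59049]] · [[−3, 7], [1, −2]] = [[140853, −282730], [60585, −121682]].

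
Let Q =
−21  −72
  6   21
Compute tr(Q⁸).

tr Q = 0 and det Q = −9, so the characteristic polynomial is λ² − (0)λ + (−9) with roots −3 and 3.
Eigenvectors give P = [[−4, 3], [1, −1]] with P⁻¹ = [[−1, −3], [−1, −4]], and Q = P·diag(−3, 3)·P⁻¹.
Then Q⁸ = P·diag(6561, 6561)·P⁻¹ = [[−26244, 19683], [6561, −6561]] · [[−1, −3], [−1, −4]] = [[6561, 0], [0, 6561]].

13122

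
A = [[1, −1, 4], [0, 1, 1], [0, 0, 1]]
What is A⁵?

A = I + N where N = [[0, −1, 4], [0, 0, 1], [0, 0, 0]] is strictly upper-triangular, so N³ = 0.
(I + N)⁵ = I + 5·N + 10·N² = [[1, −5, 10], [0, 1, 5], [0, 0, 1]].

[[1, −5, 10], [0, 1, 5], [0, 0, 1]]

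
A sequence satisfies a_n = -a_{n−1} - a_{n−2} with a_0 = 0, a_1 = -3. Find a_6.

With companion matrix B = [[-1, -1], [1, 0]], [a_n, a_{n−1}]ᵀ = B·[a_{n−1}, a_{n−2}]ᵀ, so [a_6, a_5]ᵀ = B^5·[a_1, a_0]ᵀ.
B^5 = [[0, 1], [-1, -1]], giving [a_6, a_5]ᵀ = [[0], [3]].

0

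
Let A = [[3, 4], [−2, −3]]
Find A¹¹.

A² = I (check: tr A = 0 and det A = −1), so A¹¹ = A since 11 is odd.

[[3, 4], [−2, −3]]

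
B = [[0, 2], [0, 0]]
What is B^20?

[[0, 0], [0, 0]]

B is strictly triangular, hence nilpotent: B^2 = 0, so B^20 = 0.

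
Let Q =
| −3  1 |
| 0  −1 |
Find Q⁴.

Q² = [[9, −4], [0, 1]]
Q³ = [[−27, 13], [0, −1]]
Q⁴ = [[81, −40], [0, 1]]

[[81, −40], [0, 1]]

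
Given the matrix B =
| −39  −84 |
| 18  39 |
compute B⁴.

tr B = 0 and det B = −9, so the characteristic polynomial is λ² − (0)λ + (−9) with roots 3 and −3.
Eigenvectors give P = [[2, −7], [−1, 3]] with P⁻¹ = [[−3, −7], [−1, −2]], and B = P·diag(3, −3)·P⁻¹.
Then B⁴ = P·diag(81, 81)·P⁻¹ = [[162, −567], [−81, 243]] · [[−3, −7], [−1, −2]] = [[81, 0], [0, 81]].

[[81, 0], [0, 81]]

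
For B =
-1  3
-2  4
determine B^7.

tr B = 3 and det B = 2, so the characteristic polynomial is λ² − (3)λ + (2) with roots 1 and 2.
Eigenvectors give P = [[3, 1], [2, 1]] with P⁻¹ = [[1, -1], [-2, 3]], and B = P·diag(1, 2)·P⁻¹.
Then B^7 = P·diag(1, 128)·P⁻¹ = [[3, 128], [2, 128]] · [[1, -1], [-2, 3]] = [[-253, 381], [-254, 382]].

[[-253, 381], [-254, 382]]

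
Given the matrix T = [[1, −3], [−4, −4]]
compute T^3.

T^2 = [[13, 9], [12, 28]]
T^3 = [[−23, −75], [−100, −148]]

[[−23, −75], [−100, −148]]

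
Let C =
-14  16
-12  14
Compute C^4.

tr C = 0 and det C = -4, so the characteristic polynomial is λ² − (0)λ + (-4) with roots -2 and 2.
Eigenvectors give P = [[-4, -1], [-3, -1]] with P⁻¹ = [[-1, 1], [3, -4]], and C = P·diag(-2, 2)·P⁻¹.
Then C^4 = P·diag(16, 16)·P⁻¹ = [[-64, -16], [-48, -16]] · [[-1, 1], [3, -4]] = [[16, 0], [0, 16]].

[[16, 0], [0, 16]]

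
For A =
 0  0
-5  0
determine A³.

[[0, 0], [0, 0]]

A is strictly triangular, hence nilpotent: A² = 0, so A³ = 0.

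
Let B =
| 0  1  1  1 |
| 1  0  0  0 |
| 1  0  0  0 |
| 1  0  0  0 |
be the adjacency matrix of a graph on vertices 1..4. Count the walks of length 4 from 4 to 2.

The number of length-4 walks from vertex 4 to vertex 2 is entry (4,2) of B⁴, where B is the adjacency matrix.
B² = [[3, 0, 0, 0], [0, 1, 1, 1], [0, 1, 1, 1], [0, 1, 1, 1]]
B³ = [[0, 3, 3, 3], [3, 0, 0, 0], [3, 0, 0, 0], [3, 0, 0, 0]]
B⁴ = [[9, 0, 0, 0], [0, 3, 3, 3], [0, 3, 3, 3], [0, 3, 3, 3]]

3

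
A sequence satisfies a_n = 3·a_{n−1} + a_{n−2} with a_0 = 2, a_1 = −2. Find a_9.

With companion matrix T = [[3, 1], [1, 0]], [a_n, a_{n−1}]ᵀ = T·[a_{n−1}, a_{n−2}]ᵀ, so [a_9, a_8]ᵀ = T⁸·[a_1, a_0]ᵀ.
T⁸ = [[12970, 3927], [3927, 1189]], giving [a_9, a_8]ᵀ = [[−18086], [−5476]].

−18086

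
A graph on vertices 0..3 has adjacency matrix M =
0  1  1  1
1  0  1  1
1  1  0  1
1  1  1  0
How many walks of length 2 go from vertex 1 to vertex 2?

2

The number of length-2 walks from vertex 1 to vertex 2 is entry (1,2) of M^2, where M is the adjacency matrix.
M^2 = [[3, 2, 2, 2], [2, 3, 2, 2], [2, 2, 3, 2], [2, 2, 2, 3]]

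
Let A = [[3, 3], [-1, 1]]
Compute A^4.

A^2 = [[6, 12], [-4, -2]]
A^3 = [[6, 30], [-10, -14]]
A^4 = [[-12, 48], [-16, -44]]

[[-12, 48], [-16, -44]]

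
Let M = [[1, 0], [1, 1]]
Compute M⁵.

M = I + N where N = [[0, 0], [1, 0]] is strictly lower-triangular, so N² = 0.
(I + N)⁵ = I + 5·N = [[1, 0], [5, 1]].

[[1, 0], [5, 1]]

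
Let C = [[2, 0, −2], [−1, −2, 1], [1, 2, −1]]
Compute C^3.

[[6, 4, −6], [−5, −14, 5], [5, 14, −5]]

C^2 = [[2, −4, −2], [1, 6, −1], [−1, −6, 1]]
C^3 = [[6, 4, −6], [−5, −14, 5], [5, 14, −5]]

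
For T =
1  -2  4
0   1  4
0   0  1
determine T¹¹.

[[1, -22, -396], [0, 1, 44], [0, 0, 1]]

T = I + N where N = [[0, -2, 4], [0, 0, 4], [0, 0, 0]] is strictly upper-triangular, so N³ = 0.
(I + N)¹¹ = I + 11·N + 55·N² = [[1, -22, -396], [0, 1, 44], [0, 0, 1]].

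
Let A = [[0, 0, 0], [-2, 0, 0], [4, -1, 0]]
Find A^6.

A is strictly triangular, hence nilpotent: A^3 = 0, so A^6 = 0.

[[0, 0, 0], [0, 0, 0], [0, 0, 0]]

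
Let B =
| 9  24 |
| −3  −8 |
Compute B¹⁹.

B² = B (a projection; rank 1, trace 1), so B¹⁹ = B.

[[9, 24], [−3, −8]]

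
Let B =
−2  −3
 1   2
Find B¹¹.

B² = I (check: tr B = 0 and det B = −1), so B¹¹ = B since 11 is odd.

[[−2, −3], [1, 2]]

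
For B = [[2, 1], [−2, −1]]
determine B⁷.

[[2, 1], [−2, −1]]

B² = B (a projection; rank 1, trace 1), so B⁷ = B.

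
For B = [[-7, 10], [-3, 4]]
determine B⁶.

[[379, -630], [189, -314]]

tr B = -3 and det B = 2, so the characteristic polynomial is λ² − (-3)λ + (2) with roots -1 and -2.
Eigenvectors give P = [[-5, -2], [-3, -1]] with P⁻¹ = [[1, -2], [-3, 5]], and B = P·diag(-1, -2)·P⁻¹.
Then B⁶ = P·diag(1, 64)·P⁻¹ = [[-5, -128], [-3, -64]] · [[1, -2], [-3, 5]] = [[379, -630], [189, -314]].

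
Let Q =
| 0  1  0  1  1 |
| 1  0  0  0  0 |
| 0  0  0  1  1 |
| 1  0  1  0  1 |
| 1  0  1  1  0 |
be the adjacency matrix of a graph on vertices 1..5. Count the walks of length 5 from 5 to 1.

The number of length-5 walks from vertex 5 to vertex 1 is entry (5,1) of Q^5, where Q is the adjacency matrix.
Q^2 = [[3, 0, 2, 1, 1], [0, 1, 0, 1, 1], [2, 0, 2, 1, 1], [1, 1, 1, 3, 2], [1, 1, 1, 2, 3]]
Q^3 = [[2, 3, 2, 6, 6], [3, 0, 2, 1, 1], [2, 2, 2, 5, 5], [6, 1, 5, 4, 5], [6, 1, 5, 5, 4]]
Q^4 = [[15, 2, 12, 10, 10], [2, 3, 2, 6, 6], [12, 2, 10, 9, 9], [10, 6, 9, 16, 15], [10, 6, 9, 15, 16]]
Q^5 = [[22, 15, 20, 37, 37], [15, 2, 12, 10, 10], [20, 12, 18, 31, 31], [37, 10, 31, 34, 35], [37, 10, 31, 35, 34]]

37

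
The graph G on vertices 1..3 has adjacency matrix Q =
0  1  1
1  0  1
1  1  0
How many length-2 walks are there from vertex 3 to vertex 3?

The number of length-2 walks from vertex 3 to vertex 3 is entry (3,3) of Q², where Q is the adjacency matrix.
Q² = [[2, 1, 1], [1, 2, 1], [1, 1, 2]]

2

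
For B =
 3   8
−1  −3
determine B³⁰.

[[1, 0], [0, 1]]

B² = I (check: tr B = 0 and det B = −1), so B³⁰ = I since 30 is even.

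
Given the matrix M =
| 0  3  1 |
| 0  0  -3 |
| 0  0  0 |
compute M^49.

M is strictly triangular, hence nilpotent: M^3 = 0, so M^49 = 0.

[[0, 0, 0], [0, 0, 0], [0, 0, 0]]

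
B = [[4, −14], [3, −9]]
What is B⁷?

tr B = −5 and det B = 6, so the characteristic polynomial is λ² − (−5)λ + (6) with roots −3 and −2.
Eigenvectors give P = [[2, 7], [1, 3]] with P⁻¹ = [[−3, 7], [1, −2]], and B = P·diag(−3, −2)·P⁻¹.
Then B⁷ = P·diag(−2187, −128)·P⁻¹ = [[−4374, −896], [−2187, −384]] · [[−3, 7], [1, −2]] = [[12226, −28826], [6177, −14541]].

[[12226, −28826], [6177, −14541]]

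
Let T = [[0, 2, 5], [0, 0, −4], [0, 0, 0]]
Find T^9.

[[0, 0, 0], [0, 0, 0], [0, 0, 0]]

T is strictly triangular, hence nilpotent: T^3 = 0, so T^9 = 0.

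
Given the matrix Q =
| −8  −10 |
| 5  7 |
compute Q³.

tr Q = −1 and det Q = −6, so the characteristic polynomial is λ² − (−1)λ + (−6) with roots 2 and −3.
Eigenvectors give P = [[−1, 2], [1, −1]] with P⁻¹ = [[1, 2], [1, 1]], and Q = P·diag(2, −3)·P⁻¹.
Then Q³ = P·diag(8, −27)·P⁻¹ = [[−8, −54], [8, 27]] · [[1, 2], [1, 1]] = [[−62, −70], [35, 43]].

[[−62, −70], [35, 43]]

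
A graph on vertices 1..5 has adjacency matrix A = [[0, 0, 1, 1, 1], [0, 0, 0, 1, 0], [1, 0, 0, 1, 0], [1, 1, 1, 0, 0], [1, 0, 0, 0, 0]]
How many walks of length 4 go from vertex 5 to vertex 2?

1

The number of length-4 walks from vertex 5 to vertex 2 is entry (5,2) of A^4, where A is the adjacency matrix.
A^2 = [[3, 1, 1, 1, 0], [1, 1, 1, 0, 0], [1, 1, 2, 1, 1], [1, 0, 1, 3, 1], [0, 0, 1, 1, 1]]
A^3 = [[2, 1, 4, 5, 3], [1, 0, 1, 3, 1], [4, 1, 2, 4, 1], [5, 3, 4, 2, 1], [3, 1, 1, 1, 0]]
A^4 = [[12, 5, 7, 7, 2], [5, 3, 4, 2, 1], [7, 4, 8, 7, 4], [7, 2, 7, 12, 5], [2, 1, 4, 5, 3]]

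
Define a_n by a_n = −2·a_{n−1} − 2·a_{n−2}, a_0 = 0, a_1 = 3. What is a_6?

With companion matrix B = [[−2, −2], [1, 0]], [a_n, a_{n−1}]ᵀ = B·[a_{n−1}, a_{n−2}]ᵀ, so [a_6, a_5]ᵀ = B⁵·[a_1, a_0]ᵀ.
B⁵ = [[8, 8], [−4, 0]], giving [a_6, a_5]ᵀ = [[24], [−12]].

24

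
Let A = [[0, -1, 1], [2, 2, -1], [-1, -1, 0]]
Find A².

[[-3, -3, 1], [5, 3, 0], [-2, -1, 0]]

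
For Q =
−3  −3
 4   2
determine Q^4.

[[−3, −33], [44, 52]]

Q^2 = [[−3, 3], [−4, −8]]
Q^3 = [[21, 15], [−20, −4]]
Q^4 = [[−3, −33], [44, 52]]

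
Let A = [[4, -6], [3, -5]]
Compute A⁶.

tr A = -1 and det A = -2, so the characteristic polynomial is λ² − (-1)λ + (-2) with roots 1 and -2.
Eigenvectors give P = [[2, 1], [1, 1]] with P⁻¹ = [[1, -1], [-1, 2]], and A = P·diag(1, -2)·P⁻¹.
Then A⁶ = P·diag(1, 64)·P⁻¹ = [[2, 64], [1, 64]] · [[1, -1], [-1, 2]] = [[-62, 126], [-63, 127]].

[[-62, 126], [-63, 127]]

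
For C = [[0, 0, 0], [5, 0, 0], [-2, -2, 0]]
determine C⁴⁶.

C is strictly triangular, hence nilpotent: C³ = 0, so C⁴⁶ = 0.

[[0, 0, 0], [0, 0, 0], [0, 0, 0]]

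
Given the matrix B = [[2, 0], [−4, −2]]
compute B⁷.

tr B = 0 and det B = −4, so the characteristic polynomial is λ² − (0)λ + (−4) with roots −2 and 2.
Eigenvectors give P = [[0, −1], [1, 1]] with P⁻¹ = [[1, 1], [−1, 0]], and B = P·diag(−2, 2)·P⁻¹.
Then B⁷ = P·diag(−128, 128)·P⁻¹ = [[0, −128], [−128, 128]] · [[1, 1], [−1, 0]] = [[128, 0], [−256, −128]].

[[128, 0], [−256, −128]]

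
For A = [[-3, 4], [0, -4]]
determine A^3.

A^2 = [[9, -28], [0, 16]]
A^3 = [[-27, 148], [0, -64]]

[[-27, 148], [0, -64]]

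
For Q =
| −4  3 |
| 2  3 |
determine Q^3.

Q^2 = [[22, −3], [−2, 15]]
Q^3 = [[−94, 57], [38, 39]]

[[−94, 57], [38, 39]]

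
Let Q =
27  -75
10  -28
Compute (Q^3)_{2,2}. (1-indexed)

-202

tr Q = -1 and det Q = -6, so the characteristic polynomial is λ² − (-1)λ + (-6) with roots -3 and 2.
Eigenvectors give P = [[-5, 3], [-2, 1]] with P⁻¹ = [[1, -3], [2, -5]], and Q = P·diag(-3, 2)·P⁻¹.
Then Q^3 = P·diag(-27, 8)·P⁻¹ = [[135, 24], [54, 8]] · [[1, -3], [2, -5]] = [[183, -525], [70, -202]].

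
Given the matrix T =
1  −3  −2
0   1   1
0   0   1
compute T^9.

[[1, −27, −126], [0, 1, 9], [0, 0, 1]]

T = I + N where N = [[0, −3, −2], [0, 0, 1], [0, 0, 0]] is strictly upper-triangular, so N^3 = 0.
(I + N)^9 = I + 9·N + 36·N^2 = [[1, −27, −126], [0, 1, 9], [0, 0, 1]].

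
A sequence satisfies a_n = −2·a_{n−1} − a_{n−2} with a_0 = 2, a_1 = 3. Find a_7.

With companion matrix T = [[−2, −1], [1, 0]], [a_n, a_{n−1}]ᵀ = T·[a_{n−1}, a_{n−2}]ᵀ, so [a_7, a_6]ᵀ = T^6·[a_1, a_0]ᵀ.
T^6 = [[7, 6], [−6, −5]], giving [a_7, a_6]ᵀ = [[33], [−28]].

33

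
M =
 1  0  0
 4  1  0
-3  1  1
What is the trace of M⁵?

M = I + N where N = [[0, 0, 0], [4, 0, 0], [-3, 1, 0]] is strictly lower-triangular, so N³ = 0.
(I + N)⁵ = I + 5·N + 10·N² = [[1, 0, 0], [20, 1, 0], [25, 5, 1]].

3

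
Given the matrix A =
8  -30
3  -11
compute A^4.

[[-134, 450], [-45, 151]]

tr A = -3 and det A = 2, so the characteristic polynomial is λ² − (-3)λ + (2) with roots -2 and -1.
Eigenvectors give P = [[-3, -10], [-1, -3]] with P⁻¹ = [[3, -10], [-1, 3]], and A = P·diag(-2, -1)·P⁻¹.
Then A^4 = P·diag(16, 1)·P⁻¹ = [[-48, -10], [-16, -3]] · [[3, -10], [-1, 3]] = [[-134, 450], [-45, 151]].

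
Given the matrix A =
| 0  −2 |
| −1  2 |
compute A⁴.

A² = [[2, −4], [−2, 6]]
A³ = [[4, −12], [−6, 16]]
A⁴ = [[12, −32], [−16, 44]]

[[12, −32], [−16, 44]]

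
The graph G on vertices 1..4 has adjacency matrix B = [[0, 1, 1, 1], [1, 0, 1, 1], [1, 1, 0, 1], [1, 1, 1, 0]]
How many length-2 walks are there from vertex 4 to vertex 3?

The number of length-2 walks from vertex 4 to vertex 3 is entry (4,3) of B², where B is the adjacency matrix.
B² = [[3, 2, 2, 2], [2, 3, 2, 2], [2, 2, 3, 2], [2, 2, 2, 3]]

2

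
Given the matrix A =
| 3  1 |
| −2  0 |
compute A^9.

tr A = 3 and det A = 2, so the characteristic polynomial is λ² − (3)λ + (2) with roots 2 and 1.
Eigenvectors give P = [[−1, −1], [1, 2]] with P⁻¹ = [[−2, −1], [1, 1]], and A = P·diag(2, 1)·P⁻¹.
Then A^9 = P·diag(512, 1)·P⁻¹ = [[−512, −1], [512, 2]] · [[−2, −1], [1, 1]] = [[1023, 511], [−1022, −510]].

[[1023, 511], [−1022, −510]]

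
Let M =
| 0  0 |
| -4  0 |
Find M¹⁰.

M is strictly triangular, hence nilpotent: M² = 0, so M¹⁰ = 0.

[[0, 0], [0, 0]]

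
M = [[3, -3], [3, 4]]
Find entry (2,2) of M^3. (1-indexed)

-35

M^2 = [[0, -21], [21, 7]]
M^3 = [[-63, -84], [84, -35]]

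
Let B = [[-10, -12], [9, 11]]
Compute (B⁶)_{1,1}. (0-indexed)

tr B = 1 and det B = -2, so the characteristic polynomial is λ² − (1)λ + (-2) with roots -1 and 2.
Eigenvectors give P = [[-4, -1], [3, 1]] with P⁻¹ = [[-1, -1], [3, 4]], and B = P·diag(-1, 2)·P⁻¹.
Then B⁶ = P·diag(1, 64)·P⁻¹ = [[-4, -64], [3, 64]] · [[-1, -1], [3, 4]] = [[-188, -252], [189, 253]].

253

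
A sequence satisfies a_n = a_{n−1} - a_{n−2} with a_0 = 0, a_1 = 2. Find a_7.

2

With companion matrix A = [[1, -1], [1, 0]], [a_n, a_{n−1}]ᵀ = A·[a_{n−1}, a_{n−2}]ᵀ, so [a_7, a_6]ᵀ = A^6·[a_1, a_0]ᵀ.
A^6 = [[1, 0], [0, 1]], giving [a_7, a_6]ᵀ = [[2], [0]].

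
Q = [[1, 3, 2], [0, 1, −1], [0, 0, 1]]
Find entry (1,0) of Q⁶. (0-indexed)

Q = I + N where N = [[0, 3, 2], [0, 0, −1], [0, 0, 0]] is strictly upper-triangular, so N³ = 0.
(I + N)⁶ = I + 6·N + 15·N² = [[1, 18, −33], [0, 1, −6], [0, 0, 1]].

0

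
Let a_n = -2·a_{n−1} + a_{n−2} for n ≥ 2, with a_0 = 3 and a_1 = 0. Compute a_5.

-36

With companion matrix Q = [[-2, 1], [1, 0]], [a_n, a_{n−1}]ᵀ = Q·[a_{n−1}, a_{n−2}]ᵀ, so [a_5, a_4]ᵀ = Q⁴·[a_1, a_0]ᵀ.
Q⁴ = [[29, -12], [-12, 5]], giving [a_5, a_4]ᵀ = [[-36], [15]].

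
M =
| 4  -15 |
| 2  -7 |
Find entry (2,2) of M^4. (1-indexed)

tr M = -3 and det M = 2, so the characteristic polynomial is λ² − (-3)λ + (2) with roots -1 and -2.
Eigenvectors give P = [[-3, 5], [-1, 2]] with P⁻¹ = [[-2, 5], [-1, 3]], and M = P·diag(-1, -2)·P⁻¹.
Then M^4 = P·diag(1, 16)·P⁻¹ = [[-3, 80], [-1, 32]] · [[-2, 5], [-1, 3]] = [[-74, 225], [-30, 91]].

91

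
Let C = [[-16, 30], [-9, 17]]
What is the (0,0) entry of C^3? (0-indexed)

tr C = 1 and det C = -2, so the characteristic polynomial is λ² − (1)λ + (-2) with roots -1 and 2.
Eigenvectors give P = [[2, -5], [1, -3]] with P⁻¹ = [[3, -5], [1, -2]], and C = P·diag(-1, 2)·P⁻¹.
Then C^3 = P·diag(-1, 8)·P⁻¹ = [[-2, -40], [-1, -24]] · [[3, -5], [1, -2]] = [[-46, 90], [-27, 53]].

-46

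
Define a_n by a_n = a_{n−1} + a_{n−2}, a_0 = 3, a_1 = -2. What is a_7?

-2

With companion matrix A = [[1, 1], [1, 0]], [a_n, a_{n−1}]ᵀ = A·[a_{n−1}, a_{n−2}]ᵀ, so [a_7, a_6]ᵀ = A⁶·[a_1, a_0]ᵀ.
A⁶ = [[13, 8], [8, 5]], giving [a_7, a_6]ᵀ = [[-2], [-1]].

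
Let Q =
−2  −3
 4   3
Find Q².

[[−8, −3], [4, −3]]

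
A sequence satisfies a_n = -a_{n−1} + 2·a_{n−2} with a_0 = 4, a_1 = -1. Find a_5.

-51

With companion matrix A = [[-1, 2], [1, 0]], [a_n, a_{n−1}]ᵀ = A·[a_{n−1}, a_{n−2}]ᵀ, so [a_5, a_4]ᵀ = A⁴·[a_1, a_0]ᵀ.
A⁴ = [[11, -10], [-5, 6]], giving [a_5, a_4]ᵀ = [[-51], [29]].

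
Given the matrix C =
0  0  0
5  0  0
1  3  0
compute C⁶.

[[0, 0, 0], [0, 0, 0], [0, 0, 0]]

C is strictly triangular, hence nilpotent: C³ = 0, so C⁶ = 0.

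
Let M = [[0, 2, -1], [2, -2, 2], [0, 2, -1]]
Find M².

[[4, -6, 5], [-4, 12, -8], [4, -6, 5]]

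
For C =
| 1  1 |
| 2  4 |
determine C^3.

[[13, 23], [46, 82]]

C^2 = [[3, 5], [10, 18]]
C^3 = [[13, 23], [46, 82]]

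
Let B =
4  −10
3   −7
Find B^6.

[[−314, 630], [−189, 379]]

tr B = −3 and det B = 2, so the characteristic polynomial is λ² − (−3)λ + (2) with roots −1 and −2.
Eigenvectors give P = [[−2, −5], [−1, −3]] with P⁻¹ = [[−3, 5], [1, −2]], and B = P·diag(−1, −2)·P⁻¹.
Then B^6 = P·diag(1, 64)·P⁻¹ = [[−2, −320], [−1, −192]] · [[−3, 5], [1, −2]] = [[−314, 630], [−189, 379]].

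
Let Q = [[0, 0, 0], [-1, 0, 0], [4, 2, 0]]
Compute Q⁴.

Q is strictly triangular, hence nilpotent: Q³ = 0, so Q⁴ = 0.

[[0, 0, 0], [0, 0, 0], [0, 0, 0]]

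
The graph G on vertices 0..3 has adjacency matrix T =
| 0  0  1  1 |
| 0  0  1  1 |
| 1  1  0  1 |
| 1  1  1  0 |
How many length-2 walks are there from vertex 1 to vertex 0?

The number of length-2 walks from vertex 1 to vertex 0 is entry (1,0) of T², where T is the adjacency matrix.
T² = [[2, 2, 1, 1], [2, 2, 1, 1], [1, 1, 3, 2], [1, 1, 2, 3]]

2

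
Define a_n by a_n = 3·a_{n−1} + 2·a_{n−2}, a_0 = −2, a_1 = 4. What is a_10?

229136

With companion matrix B = [[3, 2], [1, 0]], [a_n, a_{n−1}]ᵀ = B·[a_{n−1}, a_{n−2}]ᵀ, so [a_10, a_9]ᵀ = B⁹·[a_1, a_0]ᵀ.
B⁹ = [[79647, 44726], [22363, 12558]], giving [a_10, a_9]ᵀ = [[229136], [64336]].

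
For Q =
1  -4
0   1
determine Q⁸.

[[1, -32], [0, 1]]

Q = I + N where N = [[0, -4], [0, 0]] is strictly upper-triangular, so N² = 0.
(I + N)⁸ = I + 8·N = [[1, -32], [0, 1]].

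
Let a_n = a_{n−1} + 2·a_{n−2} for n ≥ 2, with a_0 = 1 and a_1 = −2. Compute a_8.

With companion matrix A = [[1, 2], [1, 0]], [a_n, a_{n−1}]ᵀ = A·[a_{n−1}, a_{n−2}]ᵀ, so [a_8, a_7]ᵀ = A⁷·[a_1, a_0]ᵀ.
A⁷ = [[85, 86], [43, 42]], giving [a_8, a_7]ᵀ = [[−84], [−44]].

−84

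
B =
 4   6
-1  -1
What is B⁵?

[[94, 186], [-31, -61]]

tr B = 3 and det B = 2, so the characteristic polynomial is λ² − (3)λ + (2) with roots 2 and 1.
Eigenvectors give P = [[3, -2], [-1, 1]] with P⁻¹ = [[1, 2], [1, 3]], and B = P·diag(2, 1)·P⁻¹.
Then B⁵ = P·diag(32, 1)·P⁻¹ = [[96, -2], [-32, 1]] · [[1, 2], [1, 3]] = [[94, 186], [-31, -61]].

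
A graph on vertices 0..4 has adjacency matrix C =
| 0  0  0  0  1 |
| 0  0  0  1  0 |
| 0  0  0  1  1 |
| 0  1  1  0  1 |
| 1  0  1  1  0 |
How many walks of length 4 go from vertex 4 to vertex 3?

The number of length-4 walks from vertex 4 to vertex 3 is entry (4,3) of C⁴, where C is the adjacency matrix.
C² = [[1, 0, 1, 1, 0], [0, 1, 1, 0, 1], [1, 1, 2, 1, 1], [1, 0, 1, 3, 1], [0, 1, 1, 1, 3]]
C³ = [[0, 1, 1, 1, 3], [1, 0, 1, 3, 1], [1, 1, 2, 4, 4], [1, 3, 4, 2, 5], [3, 1, 4, 5, 2]]
C⁴ = [[3, 1, 4, 5, 2], [1, 3, 4, 2, 5], [4, 4, 8, 7, 7], [5, 2, 7, 12, 7], [2, 5, 7, 7, 12]]

7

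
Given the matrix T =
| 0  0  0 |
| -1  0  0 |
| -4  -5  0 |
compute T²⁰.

T is strictly triangular, hence nilpotent: T³ = 0, so T²⁰ = 0.

[[0, 0, 0], [0, 0, 0], [0, 0, 0]]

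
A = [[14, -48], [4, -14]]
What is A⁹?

[[3584, -12288], [1024, -3584]]

tr A = 0 and det A = -4, so the characteristic polynomial is λ² − (0)λ + (-4) with roots 2 and -2.
Eigenvectors give P = [[4, 3], [1, 1]] with P⁻¹ = [[1, -3], [-1, 4]], and A = P·diag(2, -2)·P⁻¹.
Then A⁹ = P·diag(512, -512)·P⁻¹ = [[2048, -1536], [512, -512]] · [[1, -3], [-1, 4]] = [[3584, -12288], [1024, -3584]].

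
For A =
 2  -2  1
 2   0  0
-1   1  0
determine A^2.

[[-1, -3, 2], [4, -4, 2], [0, 2, -1]]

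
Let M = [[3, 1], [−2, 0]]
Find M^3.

[[15, 7], [−14, −6]]

tr M = 3 and det M = 2, so the characteristic polynomial is λ² − (3)λ + (2) with roots 1 and 2.
Eigenvectors give P = [[1, −1], [−2, 1]] with P⁻¹ = [[−1, −1], [−2, −1]], and M = P·diag(1, 2)·P⁻¹.
Then M^3 = P·diag(1, 8)·P⁻¹ = [[1, −8], [−2, 8]] · [[−1, −1], [−2, −1]] = [[15, 7], [−14, −6]].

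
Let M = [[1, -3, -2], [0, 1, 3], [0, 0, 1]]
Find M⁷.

M = I + N where N = [[0, -3, -2], [0, 0, 3], [0, 0, 0]] is strictly upper-triangular, so N³ = 0.
(I + N)⁷ = I + 7·N + 21·N² = [[1, -21, -203], [0, 1, 21], [0, 0, 1]].

[[1, -21, -203], [0, 1, 21], [0, 0, 1]]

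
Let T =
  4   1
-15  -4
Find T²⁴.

T² = I (check: tr T = 0 and det T = -1), so T²⁴ = I since 24 is even.

[[1, 0], [0, 1]]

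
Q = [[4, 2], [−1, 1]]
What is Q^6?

[[1394, 1330], [−665, −601]]

tr Q = 5 and det Q = 6, so the characteristic polynomial is λ² − (5)λ + (6) with roots 2 and 3.
Eigenvectors give P = [[1, 2], [−1, −1]] with P⁻¹ = [[−1, −2], [1, 1]], and Q = P·diag(2, 3)·P⁻¹.
Then Q^6 = P·diag(64, 729)·P⁻¹ = [[64, 1458], [−64, −729]] · [[−1, −2], [1, 1]] = [[1394, 1330], [−665, −601]].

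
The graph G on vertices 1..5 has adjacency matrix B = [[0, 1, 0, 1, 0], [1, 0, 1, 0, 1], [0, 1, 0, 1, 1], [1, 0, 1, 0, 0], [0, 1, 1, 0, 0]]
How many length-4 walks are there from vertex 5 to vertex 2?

8

The number of length-4 walks from vertex 5 to vertex 2 is entry (5,2) of B⁴, where B is the adjacency matrix.
B² = [[2, 0, 2, 0, 1], [0, 3, 1, 2, 1], [2, 1, 3, 0, 1], [0, 2, 0, 2, 1], [1, 1, 1, 1, 2]]
B³ = [[0, 5, 1, 4, 2], [5, 2, 6, 1, 4], [1, 6, 2, 5, 4], [4, 1, 5, 0, 2], [2, 4, 4, 2, 2]]
B⁴ = [[9, 3, 11, 1, 6], [3, 15, 7, 11, 8], [11, 7, 15, 3, 8], [1, 11, 3, 9, 6], [6, 8, 8, 6, 8]]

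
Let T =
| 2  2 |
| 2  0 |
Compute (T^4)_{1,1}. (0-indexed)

32

T^2 = [[8, 4], [4, 4]]
T^3 = [[24, 16], [16, 8]]
T^4 = [[80, 48], [48, 32]]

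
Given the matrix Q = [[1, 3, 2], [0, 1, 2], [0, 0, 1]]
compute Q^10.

Q = I + N where N = [[0, 3, 2], [0, 0, 2], [0, 0, 0]] is strictly upper-triangular, so N^3 = 0.
(I + N)^10 = I + 10·N + 45·N^2 = [[1, 30, 290], [0, 1, 20], [0, 0, 1]].

[[1, 30, 290], [0, 1, 20], [0, 0, 1]]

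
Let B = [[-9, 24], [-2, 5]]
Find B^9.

tr B = -4 and det B = 3, so the characteristic polynomial is λ² − (-4)λ + (3) with roots -3 and -1.
Eigenvectors give P = [[4, 3], [1, 1]] with P⁻¹ = [[1, -3], [-1, 4]], and B = P·diag(-3, -1)·P⁻¹.
Then B^9 = P·diag(-19683, -1)·P⁻¹ = [[-78732, -3], [-19683, -1]] · [[1, -3], [-1, 4]] = [[-78729, 236184], [-19682, 59045]].

[[-78729, 236184], [-19682, 59045]]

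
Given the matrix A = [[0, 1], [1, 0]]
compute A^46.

A² = I (check: tr A = 0 and det A = -1), so A^46 = I since 46 is even.

[[1, 0], [0, 1]]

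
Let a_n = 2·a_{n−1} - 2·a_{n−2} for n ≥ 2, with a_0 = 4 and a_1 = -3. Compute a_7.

88

With companion matrix B = [[2, -2], [1, 0]], [a_n, a_{n−1}]ᵀ = B·[a_{n−1}, a_{n−2}]ᵀ, so [a_7, a_6]ᵀ = B⁶·[a_1, a_0]ᵀ.
B⁶ = [[-8, 16], [-8, 8]], giving [a_7, a_6]ᵀ = [[88], [56]].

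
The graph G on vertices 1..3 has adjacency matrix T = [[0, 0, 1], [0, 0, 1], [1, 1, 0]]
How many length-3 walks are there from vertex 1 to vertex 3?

The number of length-3 walks from vertex 1 to vertex 3 is entry (1,3) of T^3, where T is the adjacency matrix.
T^2 = [[1, 1, 0], [1, 1, 0], [0, 0, 2]]
T^3 = [[0, 0, 2], [0, 0, 2], [2, 2, 0]]

2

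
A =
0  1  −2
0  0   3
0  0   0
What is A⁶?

A is strictly triangular, hence nilpotent: A³ = 0, so A⁶ = 0.

[[0, 0, 0], [0, 0, 0], [0, 0, 0]]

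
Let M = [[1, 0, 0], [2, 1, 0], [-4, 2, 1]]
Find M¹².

M = I + N where N = [[0, 0, 0], [2, 0, 0], [-4, 2, 0]] is strictly lower-triangular, so N³ = 0.
(I + N)¹² = I + 12·N + 66·N² = [[1, 0, 0], [24, 1, 0], [216, 24, 1]].

[[1, 0, 0], [24, 1, 0], [216, 24, 1]]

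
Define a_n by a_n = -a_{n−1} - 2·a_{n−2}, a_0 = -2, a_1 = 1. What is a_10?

-57

With companion matrix A = [[-1, -2], [1, 0]], [a_n, a_{n−1}]ᵀ = A·[a_{n−1}, a_{n−2}]ᵀ, so [a_10, a_9]ᵀ = A⁹·[a_1, a_0]ᵀ.
A⁹ = [[11, 34], [-17, -6]], giving [a_10, a_9]ᵀ = [[-57], [-5]].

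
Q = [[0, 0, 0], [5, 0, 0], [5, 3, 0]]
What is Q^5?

[[0, 0, 0], [0, 0, 0], [0, 0, 0]]

Q is strictly triangular, hence nilpotent: Q^3 = 0, so Q^5 = 0.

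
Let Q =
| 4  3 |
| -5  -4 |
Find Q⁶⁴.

[[1, 0], [0, 1]]

Q² = I (check: tr Q = 0 and det Q = -1), so Q⁶⁴ = I since 64 is even.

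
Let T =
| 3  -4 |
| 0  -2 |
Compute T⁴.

[[81, -52], [0, 16]]

T² = [[9, -4], [0, 4]]
T³ = [[27, -28], [0, -8]]
T⁴ = [[81, -52], [0, 16]]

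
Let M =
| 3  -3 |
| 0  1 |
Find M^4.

M^2 = [[9, -12], [0, 1]]
M^3 = [[27, -39], [0, 1]]
M^4 = [[81, -120], [0, 1]]

[[81, -120], [0, 1]]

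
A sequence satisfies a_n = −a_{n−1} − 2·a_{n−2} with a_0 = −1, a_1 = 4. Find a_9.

−62

With companion matrix B = [[−1, −2], [1, 0]], [a_n, a_{n−1}]ᵀ = B·[a_{n−1}, a_{n−2}]ᵀ, so [a_9, a_8]ᵀ = B^8·[a_1, a_0]ᵀ.
B^8 = [[−17, −6], [3, −14]], giving [a_9, a_8]ᵀ = [[−62], [26]].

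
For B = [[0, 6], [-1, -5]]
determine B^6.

[[-1266, -3990], [665, 2059]]

tr B = -5 and det B = 6, so the characteristic polynomial is λ² − (-5)λ + (6) with roots -2 and -3.
Eigenvectors give P = [[3, -2], [-1, 1]] with P⁻¹ = [[1, 2], [1, 3]], and B = P·diag(-2, -3)·P⁻¹.
Then B^6 = P·diag(64, 729)·P⁻¹ = [[192, -1458], [-64, 729]] · [[1, 2], [1, 3]] = [[-1266, -3990], [665, 2059]].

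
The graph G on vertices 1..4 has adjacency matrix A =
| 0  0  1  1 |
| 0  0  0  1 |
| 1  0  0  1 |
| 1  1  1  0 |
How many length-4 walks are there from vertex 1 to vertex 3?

The number of length-4 walks from vertex 1 to vertex 3 is entry (1,3) of A⁴, where A is the adjacency matrix.
A² = [[2, 1, 1, 1], [1, 1, 1, 0], [1, 1, 2, 1], [1, 0, 1, 3]]
A³ = [[2, 1, 3, 4], [1, 0, 1, 3], [3, 1, 2, 4], [4, 3, 4, 2]]
A⁴ = [[7, 4, 6, 6], [4, 3, 4, 2], [6, 4, 7, 6], [6, 2, 6, 11]]

6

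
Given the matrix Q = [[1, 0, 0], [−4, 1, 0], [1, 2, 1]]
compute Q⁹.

[[1, 0, 0], [−36, 1, 0], [−279, 18, 1]]

Q = I + N where N = [[0, 0, 0], [−4, 0, 0], [1, 2, 0]] is strictly lower-triangular, so N³ = 0.
(I + N)⁹ = I + 9·N + 36·N² = [[1, 0, 0], [−36, 1, 0], [−279, 18, 1]].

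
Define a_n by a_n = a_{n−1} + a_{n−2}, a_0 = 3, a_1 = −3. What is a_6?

With companion matrix B = [[1, 1], [1, 0]], [a_n, a_{n−1}]ᵀ = B·[a_{n−1}, a_{n−2}]ᵀ, so [a_6, a_5]ᵀ = B^5·[a_1, a_0]ᵀ.
B^5 = [[8, 5], [5, 3]], giving [a_6, a_5]ᵀ = [[−9], [−6]].

−9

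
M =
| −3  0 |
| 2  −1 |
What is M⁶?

tr M = −4 and det M = 3, so the characteristic polynomial is λ² − (−4)λ + (3) with roots −1 and −3.
Eigenvectors give P = [[0, −1], [1, 1]] with P⁻¹ = [[1, 1], [−1, 0]], and M = P·diag(−1, −3)·P⁻¹.
Then M⁶ = P·diag(1, 729)·P⁻¹ = [[0, −729], [1, 729]] · [[1, 1], [−1, 0]] = [[729, 0], [−728, 1]].

[[729, 0], [−728, 1]]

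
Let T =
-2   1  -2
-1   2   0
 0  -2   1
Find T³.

[[-10, 7, -4], [-3, 2, 2], [2, -12, -3]]

T² = [[3, 4, 2], [0, 3, 2], [2, -6, 1]]
T³ = [[-10, 7, -4], [-3, 2, 2], [2, -12, -3]]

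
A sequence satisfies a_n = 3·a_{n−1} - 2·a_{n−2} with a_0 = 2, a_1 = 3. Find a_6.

65

With companion matrix A = [[3, -2], [1, 0]], [a_n, a_{n−1}]ᵀ = A·[a_{n−1}, a_{n−2}]ᵀ, so [a_6, a_5]ᵀ = A⁵·[a_1, a_0]ᵀ.
A⁵ = [[63, -62], [31, -30]], giving [a_6, a_5]ᵀ = [[65], [33]].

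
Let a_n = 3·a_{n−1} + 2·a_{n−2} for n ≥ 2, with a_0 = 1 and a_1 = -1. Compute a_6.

With companion matrix Q = [[3, 2], [1, 0]], [a_n, a_{n−1}]ᵀ = Q·[a_{n−1}, a_{n−2}]ᵀ, so [a_6, a_5]ᵀ = Q^5·[a_1, a_0]ᵀ.
Q^5 = [[495, 278], [139, 78]], giving [a_6, a_5]ᵀ = [[-217], [-61]].

-217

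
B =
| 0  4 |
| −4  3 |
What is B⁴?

B² = [[−16, 12], [−12, −7]]
B³ = [[−48, −28], [28, −69]]
B⁴ = [[112, −276], [276, −95]]

[[112, −276], [276, −95]]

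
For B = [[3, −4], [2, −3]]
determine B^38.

[[1, 0], [0, 1]]

B² = I (check: tr B = 0 and det B = −1), so B^38 = I since 38 is even.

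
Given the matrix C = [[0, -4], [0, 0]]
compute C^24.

C is strictly triangular, hence nilpotent: C^2 = 0, so C^24 = 0.

[[0, 0], [0, 0]]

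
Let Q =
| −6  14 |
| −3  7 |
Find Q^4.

[[−6, 14], [−3, 7]]

Q² = Q (a projection; rank 1, trace 1), so Q^4 = Q.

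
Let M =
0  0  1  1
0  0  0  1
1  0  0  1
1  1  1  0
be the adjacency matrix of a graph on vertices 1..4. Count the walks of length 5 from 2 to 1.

6

The number of length-5 walks from vertex 2 to vertex 1 is entry (2,1) of M⁵, where M is the adjacency matrix.
M² = [[2, 1, 1, 1], [1, 1, 1, 0], [1, 1, 2, 1], [1, 0, 1, 3]]
M³ = [[2, 1, 3, 4], [1, 0, 1, 3], [3, 1, 2, 4], [4, 3, 4, 2]]
M⁴ = [[7, 4, 6, 6], [4, 3, 4, 2], [6, 4, 7, 6], [6, 2, 6, 11]]
M⁵ = [[12, 6, 13, 17], [6, 2, 6, 11], [13, 6, 12, 17], [17, 11, 17, 14]]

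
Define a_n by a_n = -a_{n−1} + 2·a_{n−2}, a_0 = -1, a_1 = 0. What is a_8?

-86

With companion matrix A = [[-1, 2], [1, 0]], [a_n, a_{n−1}]ᵀ = A·[a_{n−1}, a_{n−2}]ᵀ, so [a_8, a_7]ᵀ = A^7·[a_1, a_0]ᵀ.
A^7 = [[-85, 86], [43, -42]], giving [a_8, a_7]ᵀ = [[-86], [42]].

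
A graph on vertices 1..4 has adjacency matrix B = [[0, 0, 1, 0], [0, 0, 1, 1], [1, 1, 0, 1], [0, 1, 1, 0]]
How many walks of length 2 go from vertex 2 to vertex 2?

The number of length-2 walks from vertex 2 to vertex 2 is entry (2,2) of B², where B is the adjacency matrix.
B² = [[1, 1, 0, 1], [1, 2, 1, 1], [0, 1, 3, 1], [1, 1, 1, 2]]

2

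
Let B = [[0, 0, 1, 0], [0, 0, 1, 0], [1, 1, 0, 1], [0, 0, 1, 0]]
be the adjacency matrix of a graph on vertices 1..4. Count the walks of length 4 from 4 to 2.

3

The number of length-4 walks from vertex 4 to vertex 2 is entry (4,2) of B⁴, where B is the adjacency matrix.
B² = [[1, 1, 0, 1], [1, 1, 0, 1], [0, 0, 3, 0], [1, 1, 0, 1]]
B³ = [[0, 0, 3, 0], [0, 0, 3, 0], [3, 3, 0, 3], [0, 0, 3, 0]]
B⁴ = [[3, 3, 0, 3], [3, 3, 0, 3], [0, 0, 9, 0], [3, 3, 0, 3]]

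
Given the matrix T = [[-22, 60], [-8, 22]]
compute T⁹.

tr T = 0 and det T = -4, so the characteristic polynomial is λ² − (0)λ + (-4) with roots -2 and 2.
Eigenvectors give P = [[3, -5], [1, -2]] with P⁻¹ = [[2, -5], [1, -3]], and T = P·diag(-2, 2)·P⁻¹.
Then T⁹ = P·diag(-512, 512)·P⁻¹ = [[-1536, -2560], [-512, -1024]] · [[2, -5], [1, -3]] = [[-5632, 15360], [-2048, 5632]].

[[-5632, 15360], [-2048, 5632]]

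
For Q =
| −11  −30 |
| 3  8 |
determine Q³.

[[−71, −210], [21, 62]]

tr Q = −3 and det Q = 2, so the characteristic polynomial is λ² − (−3)λ + (2) with roots −2 and −1.
Eigenvectors give P = [[−10, 3], [3, −1]] with P⁻¹ = [[−1, −3], [−3, −10]], and Q = P·diag(−2, −1)·P⁻¹.
Then Q³ = P·diag(−8, −1)·P⁻¹ = [[80, −3], [−24, 1]] · [[−1, −3], [−3, −10]] = [[−71, −210], [21, 62]].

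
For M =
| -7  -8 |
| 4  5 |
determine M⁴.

tr M = -2 and det M = -3, so the characteristic polynomial is λ² − (-2)λ + (-3) with roots -3 and 1.
Eigenvectors give P = [[2, -1], [-1, 1]] with P⁻¹ = [[1, 1], [1, 2]], and M = P·diag(-3, 1)·P⁻¹.
Then M⁴ = P·diag(81, 1)·P⁻¹ = [[162, -1], [-81, 1]] · [[1, 1], [1, 2]] = [[161, 160], [-80, -79]].

[[161, 160], [-80, -79]]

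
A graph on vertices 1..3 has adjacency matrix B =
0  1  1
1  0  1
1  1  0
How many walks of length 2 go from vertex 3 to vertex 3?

2

The number of length-2 walks from vertex 3 to vertex 3 is entry (3,3) of B², where B is the adjacency matrix.
B² = [[2, 1, 1], [1, 2, 1], [1, 1, 2]]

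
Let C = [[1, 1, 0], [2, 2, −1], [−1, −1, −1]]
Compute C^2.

[[3, 3, −1], [7, 7, −1], [−2, −2, 2]]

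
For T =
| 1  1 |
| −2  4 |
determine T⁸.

[[−6049, 6305], [−12610, 12866]]

tr T = 5 and det T = 6, so the characteristic polynomial is λ² − (5)λ + (6) with roots 2 and 3.
Eigenvectors give P = [[−1, 1], [−1, 2]] with P⁻¹ = [[−2, 1], [−1, 1]], and T = P·diag(2, 3)·P⁻¹.
Then T⁸ = P·diag(256, 6561)·P⁻¹ = [[−256, 6561], [−256, 13122]] · [[−2, 1], [−1, 1]] = [[−6049, 6305], [−12610, 12866]].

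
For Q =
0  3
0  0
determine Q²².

Q is strictly triangular, hence nilpotent: Q² = 0, so Q²² = 0.

[[0, 0], [0, 0]]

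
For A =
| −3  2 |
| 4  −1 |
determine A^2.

[[17, −8], [−16, 9]]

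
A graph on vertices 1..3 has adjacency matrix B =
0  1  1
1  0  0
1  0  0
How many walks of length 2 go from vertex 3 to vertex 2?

1

The number of length-2 walks from vertex 3 to vertex 2 is entry (3,2) of B², where B is the adjacency matrix.
B² = [[2, 0, 0], [0, 1, 1], [0, 1, 1]]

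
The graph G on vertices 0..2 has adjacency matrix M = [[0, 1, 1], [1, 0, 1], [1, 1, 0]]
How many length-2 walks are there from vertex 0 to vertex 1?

The number of length-2 walks from vertex 0 to vertex 1 is entry (0,1) of M², where M is the adjacency matrix.
M² = [[2, 1, 1], [1, 2, 1], [1, 1, 2]]

1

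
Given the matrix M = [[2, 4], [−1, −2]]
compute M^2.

[[0, 0], [0, 0]]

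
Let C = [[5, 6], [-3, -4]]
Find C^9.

tr C = 1 and det C = -2, so the characteristic polynomial is λ² − (1)λ + (-2) with roots 2 and -1.
Eigenvectors give P = [[-2, -1], [1, 1]] with P⁻¹ = [[-1, -1], [1, 2]], and C = P·diag(2, -1)·P⁻¹.
Then C^9 = P·diag(512, -1)·P⁻¹ = [[-1024, 1], [512, -1]] · [[-1, -1], [1, 2]] = [[1025, 1026], [-513, -514]].

[[1025, 1026], [-513, -514]]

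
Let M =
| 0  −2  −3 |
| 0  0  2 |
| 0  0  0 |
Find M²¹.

M is strictly triangular, hence nilpotent: M³ = 0, so M²¹ = 0.

[[0, 0, 0], [0, 0, 0], [0, 0, 0]]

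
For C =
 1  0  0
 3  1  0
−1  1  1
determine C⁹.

C = I + N where N = [[0, 0, 0], [3, 0, 0], [−1, 1, 0]] is strictly lower-triangular, so N³ = 0.
(I + N)⁹ = I + 9·N + 36·N² = [[1, 0, 0], [27, 1, 0], [99, 9, 1]].

[[1, 0, 0], [27, 1, 0], [99, 9, 1]]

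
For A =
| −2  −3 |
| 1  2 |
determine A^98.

A² = I (check: tr A = 0 and det A = −1), so A^98 = I since 98 is even.

[[1, 0], [0, 1]]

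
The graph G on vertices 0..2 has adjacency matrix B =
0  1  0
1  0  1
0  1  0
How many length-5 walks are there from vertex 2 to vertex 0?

The number of length-5 walks from vertex 2 to vertex 0 is entry (2,0) of B⁵, where B is the adjacency matrix.
B² = [[1, 0, 1], [0, 2, 0], [1, 0, 1]]
B³ = [[0, 2, 0], [2, 0, 2], [0, 2, 0]]
B⁴ = [[2, 0, 2], [0, 4, 0], [2, 0, 2]]
B⁵ = [[0, 4, 0], [4, 0, 4], [0, 4, 0]]

0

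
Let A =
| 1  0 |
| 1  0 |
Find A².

A² = A (a projection; rank 1, trace 1), so A² = A.

[[1, 0], [1, 0]]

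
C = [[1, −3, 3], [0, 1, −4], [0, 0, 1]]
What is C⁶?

C = I + N where N = [[0, −3, 3], [0, 0, −4], [0, 0, 0]] is strictly upper-triangular, so N³ = 0.
(I + N)⁶ = I + 6·N + 15·N² = [[1, −18, 198], [0, 1, −24], [0, 0, 1]].

[[1, −18, 198], [0, 1, −24], [0, 0, 1]]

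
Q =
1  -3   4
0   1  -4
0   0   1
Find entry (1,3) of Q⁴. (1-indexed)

Q = I + N where N = [[0, -3, 4], [0, 0, -4], [0, 0, 0]] is strictly upper-triangular, so N³ = 0.
(I + N)⁴ = I + 4·N + 6·N² = [[1, -12, 88], [0, 1, -16], [0, 0, 1]].

88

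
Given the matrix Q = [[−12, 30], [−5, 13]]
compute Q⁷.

[[−4758, 13890], [−2315, 6817]]

tr Q = 1 and det Q = −6, so the characteristic polynomial is λ² − (1)λ + (−6) with roots 3 and −2.
Eigenvectors give P = [[2, 3], [1, 1]] with P⁻¹ = [[−1, 3], [1, −2]], and Q = P·diag(3, −2)·P⁻¹.
Then Q⁷ = P·diag(2187, −128)·P⁻¹ = [[4374, −384], [2187, −128]] · [[−1, 3], [1, −2]] = [[−4758, 13890], [−2315, 6817]].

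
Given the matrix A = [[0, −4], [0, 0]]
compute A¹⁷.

A is strictly triangular, hence nilpotent: A² = 0, so A¹⁷ = 0.

[[0, 0], [0, 0]]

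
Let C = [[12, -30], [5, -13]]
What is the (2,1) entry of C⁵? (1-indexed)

tr C = -1 and det C = -6, so the characteristic polynomial is λ² − (-1)λ + (-6) with roots -3 and 2.
Eigenvectors give P = [[2, 3], [1, 1]] with P⁻¹ = [[-1, 3], [1, -2]], and C = P·diag(-3, 2)·P⁻¹.
Then C⁵ = P·diag(-243, 32)·P⁻¹ = [[-486, 96], [-243, 32]] · [[-1, 3], [1, -2]] = [[582, -1650], [275, -793]].

275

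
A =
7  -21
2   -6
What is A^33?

[[7, -21], [2, -6]]

A² = A (a projection; rank 1, trace 1), so A^33 = A.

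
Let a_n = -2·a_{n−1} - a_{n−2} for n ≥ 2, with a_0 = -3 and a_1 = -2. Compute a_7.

With companion matrix A = [[-2, -1], [1, 0]], [a_n, a_{n−1}]ᵀ = A·[a_{n−1}, a_{n−2}]ᵀ, so [a_7, a_6]ᵀ = A⁶·[a_1, a_0]ᵀ.
A⁶ = [[7, 6], [-6, -5]], giving [a_7, a_6]ᵀ = [[-32], [27]].

-32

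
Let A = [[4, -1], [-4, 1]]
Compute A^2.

[[20, -5], [-20, 5]]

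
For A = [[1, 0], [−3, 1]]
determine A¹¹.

[[1, 0], [−33, 1]]

A = I + N where N = [[0, 0], [−3, 0]] is strictly lower-triangular, so N² = 0.
(I + N)¹¹ = I + 11·N = [[1, 0], [−33, 1]].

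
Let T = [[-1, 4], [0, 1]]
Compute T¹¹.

T² = I (check: tr T = 0 and det T = -1), so T¹¹ = T since 11 is odd.

[[-1, 4], [0, 1]]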